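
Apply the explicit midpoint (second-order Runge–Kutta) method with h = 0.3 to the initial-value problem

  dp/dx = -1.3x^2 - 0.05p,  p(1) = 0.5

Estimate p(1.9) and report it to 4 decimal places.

Midpoint: k1 = f(x_n, p_n); k2 = f(x_n + h/2, p_n + (h/2)·k1); p_{n+1} = p_n + h·k2.
x=1.000000, p=0.500000:
  k1 = f(1.000000, 0.500000) = -1.325000
  k2 = f(1.150000, 0.301250) = -1.734312
  p ← 0.500000 + 0.3·(-1.734312) = -0.020294
x=1.300000, p=-0.020294:
  k1 = f(1.300000, -0.020294) = -2.195985
  k2 = f(1.450000, -0.349692) = -2.715765
  p ← -0.020294 + 0.3·(-2.715765) = -0.835023
x=1.600000, p=-0.835023:
  k1 = f(1.600000, -0.835023) = -3.286249
  k2 = f(1.750000, -1.327961) = -3.914852
  p ← -0.835023 + 0.3·(-3.914852) = -2.009479
p(1.9) ≈ -2.0095

-2.0095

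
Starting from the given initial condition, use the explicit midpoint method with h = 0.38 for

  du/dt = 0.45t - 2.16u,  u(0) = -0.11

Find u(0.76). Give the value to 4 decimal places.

0.0583

Midpoint: k1 = f(t_n, u_n); k2 = f(t_n + h/2, u_n + (h/2)·k1); u_{n+1} = u_n + h·k2.
t=0.000000, u=-0.110000:
  k1 = f(0.000000, -0.110000) = 0.237600
  k2 = f(0.190000, -0.064856) = 0.225589
  u ← -0.110000 + 0.38·0.225589 = -0.024276
t=0.380000, u=-0.024276:
  k1 = f(0.380000, -0.024276) = 0.223437
  k2 = f(0.570000, 0.018177) = 0.217238
  u ← -0.024276 + 0.38·0.217238 = 0.058274
u(0.76) ≈ 0.0583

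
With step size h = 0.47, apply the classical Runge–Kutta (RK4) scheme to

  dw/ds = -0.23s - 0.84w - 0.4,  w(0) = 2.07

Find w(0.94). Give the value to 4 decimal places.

0.6007

RK4: k1 = f(s_n, w_n); k2 = f(s_n + h/2, w_n + (h/2)·k1); k3 = f(s_n + h/2, w_n + (h/2)·k2); k4 = f(s_n + h, w_n + h·k3); w_{n+1} = w_n + (h/6)·(k1 + 2k2 + 2k3 + k4).
s=0.000000, w=2.070000:
  k1 = f(0.000000, 2.070000) = -2.138800
  k2 = f(0.235000, 1.567382) = -1.770651
  k3 = f(0.235000, 1.653897) = -1.843324
  k4 = f(0.470000, 1.203638) = -1.519156
  w ← 2.070000 + (0.47/6)·(k1 + 2k2 + 2k3 + k4) = 1.217271
s=0.470000, w=1.217271:
  k1 = f(0.470000, 1.217271) = -1.530607
  k2 = f(0.705000, 0.857578) = -1.282516
  k3 = f(0.705000, 0.915880) = -1.331489
  k4 = f(0.940000, 0.591471) = -1.113036
  w ← 1.217271 + (0.47/6)·(k1 + 2k2 + 2k3 + k4) = 0.600658
w(0.94) ≈ 0.6007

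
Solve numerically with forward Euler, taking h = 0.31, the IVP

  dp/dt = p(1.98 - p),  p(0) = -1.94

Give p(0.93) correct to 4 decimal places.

-70.1208

Euler: p_{n+1} = p_n + h·f(t_n, p_n).
t=0.000000, p=-1.940000: f=-7.604800 → p ← -1.940000 + 0.31·(-7.604800) = -4.297488
t=0.310000, p=-4.297488: f=-26.977429 → p ← -4.297488 + 0.31·(-26.977429) = -12.660491
t=0.620000, p=-12.660491: f=-185.355807 → p ← -12.660491 + 0.31·(-185.355807) = -70.120791
p(0.93) ≈ -70.1208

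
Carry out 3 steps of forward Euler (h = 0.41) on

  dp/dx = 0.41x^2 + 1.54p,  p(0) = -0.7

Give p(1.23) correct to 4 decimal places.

Euler: p_{n+1} = p_n + h·f(x_n, p_n).
x=0.000000, p=-0.700000: f=-1.078000 → p ← -0.700000 + 0.41·(-1.078000) = -1.141980
x=0.410000, p=-1.141980: f=-1.689728 → p ← -1.141980 + 0.41·(-1.689728) = -1.834769
x=0.820000, p=-1.834769: f=-2.549860 → p ← -1.834769 + 0.41·(-2.549860) = -2.880211
p(1.23) ≈ -2.8802

-2.8802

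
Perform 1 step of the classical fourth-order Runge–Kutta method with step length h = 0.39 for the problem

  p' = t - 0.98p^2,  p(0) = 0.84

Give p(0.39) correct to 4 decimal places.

RK4: k1 = f(t_n, p_n); k2 = f(t_n + h/2, p_n + (h/2)·k1); k3 = f(t_n + h/2, p_n + (h/2)·k2); k4 = f(t_n + h, p_n + h·k3); p_{n+1} = p_n + (h/6)·(k1 + 2k2 + 2k3 + k4).
t=0.000000, p=0.840000:
  k1 = f(0.000000, 0.840000) = -0.691488
  k2 = f(0.195000, 0.705160) = -0.292305
  k3 = f(0.195000, 0.783000) = -0.405828
  k4 = f(0.390000, 0.681727) = -0.065457
  p ← 0.840000 + (0.39/6)·(k1 + 2k2 + 2k3 + k4) = 0.700041
p(0.39) ≈ 0.7000

0.7000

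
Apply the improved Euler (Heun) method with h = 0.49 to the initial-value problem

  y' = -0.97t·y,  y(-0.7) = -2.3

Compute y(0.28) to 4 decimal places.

Heun: k1 = f(t_n, y_n); k2 = f(t_n + h, y_n + h·k1); y_{n+1} = y_n + (h/2)·(k1 + k2).
t=-0.700000, y=-2.300000:
  k1 = f(-0.700000, -2.300000) = -1.561700
  k2 = f(-0.210000, -3.065233) = -0.624388
  y ← -2.300000 + (0.49/2)·(-1.561700 + (-0.624388)) = -2.835592
t=-0.210000, y=-2.835592:
  k1 = f(-0.210000, -2.835592) = -0.577610
  k2 = f(0.280000, -3.118620) = 0.847017
  y ← -2.835592 + (0.49/2)·(-0.577610 + 0.847017) = -2.769587
y(0.28) ≈ -2.7696

-2.7696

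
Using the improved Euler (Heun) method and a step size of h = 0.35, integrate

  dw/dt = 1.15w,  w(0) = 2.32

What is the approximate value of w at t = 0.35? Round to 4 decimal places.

3.4417

Heun: k1 = f(t_n, w_n); k2 = f(t_n + h, w_n + h·k1); w_{n+1} = w_n + (h/2)·(k1 + k2).
t=0.000000, w=2.320000:
  k1 = f(0.000000, 2.320000) = 2.668000
  k2 = f(0.350000, 3.253800) = 3.741870
  w ← 2.320000 + (0.35/2)·(2.668000 + 3.741870) = 3.441727
w(0.35) ≈ 3.4417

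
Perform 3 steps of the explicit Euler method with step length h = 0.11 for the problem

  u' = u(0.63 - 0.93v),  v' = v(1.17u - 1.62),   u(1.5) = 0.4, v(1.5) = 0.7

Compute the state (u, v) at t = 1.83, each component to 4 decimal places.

Euler on (u,v): u_{n+1} = u_n + h·u', v_{n+1} = v_n + h·v'.
1.500000: (0.400000, 0.700000); f=(-0.008400, -0.806400) → (0.399076, 0.611296)
1.610000: (0.399076, 0.611296); f=(0.024541, -0.704874) → (0.401776, 0.533760)
1.720000: (0.401776, 0.533760); f=(0.053679, -0.613783) → (0.407680, 0.466244)
(u(1.83), v(1.83)) ≈ (0.4077, 0.4662)

0.4077, 0.4662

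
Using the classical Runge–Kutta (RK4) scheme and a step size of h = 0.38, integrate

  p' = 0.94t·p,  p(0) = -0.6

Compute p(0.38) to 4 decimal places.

RK4: k1 = f(t_n, p_n); k2 = f(t_n + h/2, p_n + (h/2)·k1); k3 = f(t_n + h/2, p_n + (h/2)·k2); k4 = f(t_n + h, p_n + h·k3); p_{n+1} = p_n + (h/6)·(k1 + 2k2 + 2k3 + k4).
t=0.000000, p=-0.600000:
  k1 = f(0.000000, -0.600000) = 0.000000
  k2 = f(0.190000, -0.600000) = -0.107160
  k3 = f(0.190000, -0.620360) = -0.110796
  k4 = f(0.380000, -0.642103) = -0.229359
  p ← -0.600000 + (0.38/6)·(k1 + 2k2 + 2k3 + k4) = -0.642134
p(0.38) ≈ -0.6421

-0.6421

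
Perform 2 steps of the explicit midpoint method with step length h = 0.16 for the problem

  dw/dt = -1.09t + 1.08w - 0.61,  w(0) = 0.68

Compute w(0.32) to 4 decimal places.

0.6665

Midpoint: k1 = f(t_n, w_n); k2 = f(t_n + h/2, w_n + (h/2)·k1); w_{n+1} = w_n + h·k2.
t=0.000000, w=0.680000:
  k1 = f(0.000000, 0.680000) = 0.124400
  k2 = f(0.080000, 0.689952) = 0.047948
  w ← 0.680000 + 0.16·0.047948 = 0.687672
t=0.160000, w=0.687672:
  k1 = f(0.160000, 0.687672) = -0.041715
  k2 = f(0.240000, 0.684335) = -0.132519
  w ← 0.687672 + 0.16·(-0.132519) = 0.666469
w(0.32) ≈ 0.6665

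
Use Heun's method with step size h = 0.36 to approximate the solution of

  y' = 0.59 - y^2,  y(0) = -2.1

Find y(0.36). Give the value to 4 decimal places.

Heun: k1 = f(x_n, y_n); k2 = f(x_n + h, y_n + h·k1); y_{n+1} = y_n + (h/2)·(k1 + k2).
x=0.000000, y=-2.100000:
  k1 = f(0.000000, -2.100000) = -3.820000
  k2 = f(0.360000, -3.475200) = -11.487015
  y ← -2.100000 + (0.36/2)·(-3.820000 + (-11.487015)) = -4.855263
y(0.36) ≈ -4.8553

-4.8553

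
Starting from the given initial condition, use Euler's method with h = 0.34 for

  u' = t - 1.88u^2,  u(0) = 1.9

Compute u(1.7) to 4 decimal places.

Euler: u_{n+1} = u_n + h·f(t_n, u_n).
t=0.000000, u=1.900000: f=-6.786800 → u ← 1.900000 + 0.34·(-6.786800) = -0.407512
t=0.340000, u=-0.407512: f=0.027796 → u ← -0.407512 + 0.34·0.027796 = -0.398061
t=0.680000, u=-0.398061: f=0.382109 → u ← -0.398061 + 0.34·0.382109 = -0.268144
t=1.020000, u=-0.268144: f=0.884825 → u ← -0.268144 + 0.34·0.884825 = 0.032696
t=1.360000, u=0.032696: f=1.357990 → u ← 0.032696 + 0.34·1.357990 = 0.494413
u(1.7) ≈ 0.4944

0.4944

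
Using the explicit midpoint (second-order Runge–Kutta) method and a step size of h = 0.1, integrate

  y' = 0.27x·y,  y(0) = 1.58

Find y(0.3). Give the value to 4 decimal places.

1.5993

Midpoint: k1 = f(x_n, y_n); k2 = f(x_n + h/2, y_n + (h/2)·k1); y_{n+1} = y_n + h·k2.
x=0.000000, y=1.580000:
  k1 = f(0.000000, 1.580000) = 0.000000
  k2 = f(0.050000, 1.580000) = 0.021330
  y ← 1.580000 + 0.1·0.021330 = 1.582133
x=0.100000, y=1.582133:
  k1 = f(0.100000, 1.582133) = 0.042718
  k2 = f(0.150000, 1.584269) = 0.064163
  y ← 1.582133 + 0.1·0.064163 = 1.588549
x=0.200000, y=1.588549:
  k1 = f(0.200000, 1.588549) = 0.085782
  k2 = f(0.250000, 1.592838) = 0.107517
  y ← 1.588549 + 0.1·0.107517 = 1.599301
y(0.3) ≈ 1.5993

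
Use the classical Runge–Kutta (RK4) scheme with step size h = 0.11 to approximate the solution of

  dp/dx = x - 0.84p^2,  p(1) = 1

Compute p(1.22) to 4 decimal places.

RK4: k1 = f(x_n, p_n); k2 = f(x_n + h/2, p_n + (h/2)·k1); k3 = f(x_n + h/2, p_n + (h/2)·k2); k4 = f(x_n + h, p_n + h·k3); p_{n+1} = p_n + (h/6)·(k1 + 2k2 + 2k3 + k4).
x=1.000000, p=1.000000:
  k1 = f(1.000000, 1.000000) = 0.160000
  k2 = f(1.055000, 1.008800) = 0.200151
  k3 = f(1.055000, 1.011008) = 0.196404
  k4 = f(1.110000, 1.021604) = 0.233312
  p ← 1.000000 + (0.11/6)·(k1 + 2k2 + 2k3 + k4) = 1.021751
x=1.110000, p=1.021751:
  k1 = f(1.110000, 1.021751) = 0.233061
  k2 = f(1.165000, 1.034569) = 0.265920
  k3 = f(1.165000, 1.036377) = 0.262776
  k4 = f(1.220000, 1.050656) = 0.292742
  p ← 1.021751 + (0.11/6)·(k1 + 2k2 + 2k3 + k4) = 1.050776
p(1.22) ≈ 1.0508

1.0508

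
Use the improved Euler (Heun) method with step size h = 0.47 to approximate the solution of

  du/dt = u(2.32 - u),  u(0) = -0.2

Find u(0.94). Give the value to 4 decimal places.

Heun: k1 = f(t_n, u_n); k2 = f(t_n + h, u_n + h·k1); u_{n+1} = u_n + (h/2)·(k1 + k2).
t=0.000000, u=-0.200000:
  k1 = f(0.000000, -0.200000) = -0.504000
  k2 = f(0.470000, -0.436880) = -1.204426
  u ← -0.200000 + (0.47/2)·(-0.504000 + (-1.204426)) = -0.601480
t=0.470000, u=-0.601480:
  k1 = f(0.470000, -0.601480) = -1.757212
  k2 = f(0.940000, -1.427370) = -5.348882
  u ← -0.601480 + (0.47/2)·(-1.757212 + (-5.348882)) = -2.271412
u(0.94) ≈ -2.2714

-2.2714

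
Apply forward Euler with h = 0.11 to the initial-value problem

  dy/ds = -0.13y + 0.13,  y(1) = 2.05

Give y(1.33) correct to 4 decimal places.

2.0056

Euler: y_{n+1} = y_n + h·f(s_n, y_n).
s=1.000000, y=2.050000: f=-0.136500 → y ← 2.050000 + 0.11·(-0.136500) = 2.034985
s=1.110000, y=2.034985: f=-0.134548 → y ← 2.034985 + 0.11·(-0.134548) = 2.020185
s=1.220000, y=2.020185: f=-0.132624 → y ← 2.020185 + 0.11·(-0.132624) = 2.005596
y(1.33) ≈ 2.0056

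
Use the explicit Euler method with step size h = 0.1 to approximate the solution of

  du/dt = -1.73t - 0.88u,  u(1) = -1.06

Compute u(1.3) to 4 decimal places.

-1.3291

Euler: u_{n+1} = u_n + h·f(t_n, u_n).
t=1.000000, u=-1.060000: f=-0.797200 → u ← -1.060000 + 0.1·(-0.797200) = -1.139720
t=1.100000, u=-1.139720: f=-0.900046 → u ← -1.139720 + 0.1·(-0.900046) = -1.229725
t=1.200000, u=-1.229725: f=-0.993842 → u ← -1.229725 + 0.1·(-0.993842) = -1.329109
u(1.3) ≈ -1.3291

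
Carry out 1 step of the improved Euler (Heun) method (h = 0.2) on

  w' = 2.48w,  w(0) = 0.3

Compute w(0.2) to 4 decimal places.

Heun: k1 = f(s_n, w_n); k2 = f(s_n + h, w_n + h·k1); w_{n+1} = w_n + (h/2)·(k1 + k2).
s=0.000000, w=0.300000:
  k1 = f(0.000000, 0.300000) = 0.744000
  k2 = f(0.200000, 0.448800) = 1.113024
  w ← 0.300000 + (0.2/2)·(0.744000 + 1.113024) = 0.485702
w(0.2) ≈ 0.4857

0.4857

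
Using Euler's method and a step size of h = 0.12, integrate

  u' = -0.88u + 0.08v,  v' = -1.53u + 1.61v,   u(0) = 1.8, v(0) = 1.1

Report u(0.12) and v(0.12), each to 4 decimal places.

Euler on (u,v): u_{n+1} = u_n + h·u', v_{n+1} = v_n + h·v'.
0.000000: (1.800000, 1.100000); f=(-1.496000, -0.983000) → (1.620480, 0.982040)
(u(0.12), v(0.12)) ≈ (1.6205, 0.9820)

1.6205, 0.9820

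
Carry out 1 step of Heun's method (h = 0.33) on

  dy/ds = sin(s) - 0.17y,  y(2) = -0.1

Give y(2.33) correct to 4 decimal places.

Heun: k1 = f(s_n, y_n); k2 = f(s_n + h, y_n + h·k1); y_{n+1} = y_n + (h/2)·(k1 + k2).
s=2.000000, y=-0.100000:
  k1 = f(2.000000, -0.100000) = 0.926297
  k2 = f(2.330000, 0.205678) = 0.690419
  y ← -0.100000 + (0.33/2)·(0.926297 + 0.690419) = 0.166758
y(2.33) ≈ 0.1668

0.1668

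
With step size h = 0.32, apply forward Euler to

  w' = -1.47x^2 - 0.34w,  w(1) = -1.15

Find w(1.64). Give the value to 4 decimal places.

Euler: w_{n+1} = w_n + h·f(x_n, w_n).
x=1.000000, w=-1.150000: f=-1.079000 → w ← -1.150000 + 0.32·(-1.079000) = -1.495280
x=1.320000, w=-1.495280: f=-2.052933 → w ← -1.495280 + 0.32·(-2.052933) = -2.152218
w(1.64) ≈ -2.1522

-2.1522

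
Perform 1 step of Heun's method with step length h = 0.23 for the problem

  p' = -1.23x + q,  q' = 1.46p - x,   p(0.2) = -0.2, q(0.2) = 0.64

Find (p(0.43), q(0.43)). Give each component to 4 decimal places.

Heun on (p,q): k1 = f(x_n, state_n); k2 = f(x_n + h, state_n + h·k1); state_{n+1} = state_n + (h/2)·(k1 + k2).
0.200000: (-0.200000, 0.640000)
  k1 = (0.394000, -0.492000)
  predictor → (-0.109380, 0.526840)
  k2 = (-0.002060, -0.589695)
  → (-0.154927, 0.515605)
(p(0.43), q(0.43)) ≈ (-0.1549, 0.5156)

-0.1549, 0.5156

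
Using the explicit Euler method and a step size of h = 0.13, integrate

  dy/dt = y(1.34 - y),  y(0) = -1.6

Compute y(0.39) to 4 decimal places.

-5.1541

Euler: y_{n+1} = y_n + h·f(t_n, y_n).
t=0.000000, y=-1.600000: f=-4.704000 → y ← -1.600000 + 0.13·(-4.704000) = -2.211520
t=0.130000, y=-2.211520: f=-7.854258 → y ← -2.211520 + 0.13·(-7.854258) = -3.232573
t=0.260000, y=-3.232573: f=-14.781180 → y ← -3.232573 + 0.13·(-14.781180) = -5.154127
y(0.39) ≈ -5.1541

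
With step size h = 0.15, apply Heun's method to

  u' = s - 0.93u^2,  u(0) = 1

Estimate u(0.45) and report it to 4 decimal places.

Heun: k1 = f(s_n, u_n); k2 = f(s_n + h, u_n + h·k1); u_{n+1} = u_n + (h/2)·(k1 + k2).
s=0.000000, u=1.000000:
  k1 = f(0.000000, 1.000000) = -0.930000
  k2 = f(0.150000, 0.860500) = -0.538628
  u ← 1.000000 + (0.15/2)·(-0.930000 + (-0.538628)) = 0.889853
s=0.150000, u=0.889853:
  k1 = f(0.150000, 0.889853) = -0.586410
  k2 = f(0.300000, 0.801891) = -0.298018
  u ← 0.889853 + (0.15/2)·(-0.586410 + (-0.298018)) = 0.823521
s=0.300000, u=0.823521:
  k1 = f(0.300000, 0.823521) = -0.330714
  k2 = f(0.450000, 0.773914) = -0.107017
  u ← 0.823521 + (0.15/2)·(-0.330714 + (-0.107017)) = 0.790691
u(0.45) ≈ 0.7907

0.7907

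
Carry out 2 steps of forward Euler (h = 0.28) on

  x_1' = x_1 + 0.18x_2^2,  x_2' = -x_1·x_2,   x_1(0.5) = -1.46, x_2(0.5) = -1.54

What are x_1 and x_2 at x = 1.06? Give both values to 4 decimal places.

-2.0018, -3.2322

Euler on (x_1,x_2): x_1_{n+1} = x_1_n + h·x_1', x_2_{n+1} = x_2_n + h·x_2'.
0.500000: (-1.460000, -1.540000); f=(-1.033112, -2.248400) → (-1.749271, -2.169552)
0.780000: (-1.749271, -2.169552); f=(-0.902019, -3.795135) → (-2.001837, -3.232190)
(x_1(1.06), x_2(1.06)) ≈ (-2.0018, -3.2322)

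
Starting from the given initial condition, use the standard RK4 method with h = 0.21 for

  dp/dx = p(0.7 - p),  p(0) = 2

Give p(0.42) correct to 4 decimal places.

1.3578

RK4: k1 = f(x_n, p_n); k2 = f(x_n + h/2, p_n + (h/2)·k1); k3 = f(x_n + h/2, p_n + (h/2)·k2); k4 = f(x_n + h, p_n + h·k3); p_{n+1} = p_n + (h/6)·(k1 + 2k2 + 2k3 + k4).
x=0.000000, p=2.000000:
  k1 = f(0.000000, 2.000000) = -2.600000
  k2 = f(0.105000, 1.727000) = -1.773629
  k3 = f(0.105000, 1.813769) = -2.020120
  k4 = f(0.210000, 1.575775) = -1.380024
  p ← 2.000000 + (0.21/6)·(k1 + 2k2 + 2k3 + k4) = 1.595137
x=0.210000, p=1.595137:
  k1 = f(0.210000, 1.595137) = -1.427866
  k2 = f(0.315000, 1.445211) = -1.076987
  k3 = f(0.315000, 1.482053) = -1.159044
  k4 = f(0.420000, 1.351737) = -0.880978
  p ← 1.595137 + (0.21/6)·(k1 + 2k2 + 2k3 + k4) = 1.357805
p(0.42) ≈ 1.3578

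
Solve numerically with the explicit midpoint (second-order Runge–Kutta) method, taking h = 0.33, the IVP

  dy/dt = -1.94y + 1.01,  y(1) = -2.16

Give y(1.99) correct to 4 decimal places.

Midpoint: k1 = f(t_n, y_n); k2 = f(t_n + h/2, y_n + (h/2)·k1); y_{n+1} = y_n + h·k2.
t=1.000000, y=-2.160000:
  k1 = f(1.000000, -2.160000) = 5.200400
  k2 = f(1.165000, -1.301934) = 3.535752
  y ← -2.160000 + 0.33·3.535752 = -0.993202
t=1.330000, y=-0.993202:
  k1 = f(1.330000, -0.993202) = 2.936812
  k2 = f(1.495000, -0.508628) = 1.996738
  y ← -0.993202 + 0.33·1.996738 = -0.334278
t=1.660000, y=-0.334278:
  k1 = f(1.660000, -0.334278) = 1.658500
  k2 = f(1.825000, -0.060626) = 1.127614
  y ← -0.334278 + 0.33·1.127614 = 0.037834
y(1.99) ≈ 0.0378

0.0378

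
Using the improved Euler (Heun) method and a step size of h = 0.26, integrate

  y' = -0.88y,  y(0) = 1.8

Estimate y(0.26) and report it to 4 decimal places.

1.4353

Heun: k1 = f(s_n, y_n); k2 = f(s_n + h, y_n + h·k1); y_{n+1} = y_n + (h/2)·(k1 + k2).
s=0.000000, y=1.800000:
  k1 = f(0.000000, 1.800000) = -1.584000
  k2 = f(0.260000, 1.388160) = -1.221581
  y ← 1.800000 + (0.26/2)·(-1.584000 + (-1.221581)) = 1.435274
y(0.26) ≈ 1.4353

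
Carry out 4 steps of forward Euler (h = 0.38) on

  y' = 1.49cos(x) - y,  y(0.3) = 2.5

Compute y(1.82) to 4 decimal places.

Euler: y_{n+1} = y_n + h·f(x_n, y_n).
x=0.300000, y=2.500000: f=-1.076549 → y ← 2.500000 + 0.38·(-1.076549) = 2.090912
x=0.680000, y=2.090912: f=-0.932328 → y ← 2.090912 + 0.38·(-0.932328) = 1.736627
x=1.060000, y=1.736627: f=-1.008207 → y ← 1.736627 + 0.38·(-1.008207) = 1.353508
x=1.440000, y=1.353508: f=-1.159177 → y ← 1.353508 + 0.38·(-1.159177) = 0.913021
y(1.82) ≈ 0.9130

0.9130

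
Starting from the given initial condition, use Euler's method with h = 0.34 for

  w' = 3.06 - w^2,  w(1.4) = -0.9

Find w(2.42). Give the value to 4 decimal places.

1.6647

Euler: w_{n+1} = w_n + h·f(t_n, w_n).
t=1.400000, w=-0.900000: f=2.250000 → w ← -0.900000 + 0.34·2.250000 = -0.135000
t=1.740000, w=-0.135000: f=3.041775 → w ← -0.135000 + 0.34·3.041775 = 0.899204
t=2.080000, w=0.899204: f=2.251433 → w ← 0.899204 + 0.34·2.251433 = 1.664691
w(2.42) ≈ 1.6647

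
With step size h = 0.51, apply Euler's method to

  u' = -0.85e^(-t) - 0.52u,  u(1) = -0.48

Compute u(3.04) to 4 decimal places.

-0.3317

Euler: u_{n+1} = u_n + h·f(t_n, u_n).
t=1.000000, u=-0.480000: f=-0.063098 → u ← -0.480000 + 0.51·(-0.063098) = -0.512180
t=1.510000, u=-0.512180: f=0.078560 → u ← -0.512180 + 0.51·0.078560 = -0.472114
t=2.020000, u=-0.472114: f=0.132742 → u ← -0.472114 + 0.51·0.132742 = -0.404416
t=2.530000, u=-0.404416: f=0.142586 → u ← -0.404416 + 0.51·0.142586 = -0.331697
u(3.04) ≈ -0.3317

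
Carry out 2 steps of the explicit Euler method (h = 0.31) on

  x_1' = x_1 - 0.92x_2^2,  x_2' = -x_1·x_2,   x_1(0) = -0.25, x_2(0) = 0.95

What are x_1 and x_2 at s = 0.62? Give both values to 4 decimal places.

-1.0650, 1.2092

Euler on (x_1,x_2): x_1_{n+1} = x_1_n + h·x_1', x_2_{n+1} = x_2_n + h·x_2'.
0.000000: (-0.250000, 0.950000); f=(-1.080300, 0.237500) → (-0.584893, 1.023625)
0.310000: (-0.584893, 1.023625); f=(-1.548876, 0.598711) → (-1.065045, 1.209225)
(x_1(0.62), x_2(0.62)) ≈ (-1.0650, 1.2092)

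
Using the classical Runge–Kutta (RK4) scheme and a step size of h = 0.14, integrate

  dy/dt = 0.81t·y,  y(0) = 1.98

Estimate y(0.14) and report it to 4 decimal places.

RK4: k1 = f(t_n, y_n); k2 = f(t_n + h/2, y_n + (h/2)·k1); k3 = f(t_n + h/2, y_n + (h/2)·k2); k4 = f(t_n + h, y_n + h·k3); y_{n+1} = y_n + (h/6)·(k1 + 2k2 + 2k3 + k4).
t=0.000000, y=1.980000:
  k1 = f(0.000000, 1.980000) = 0.000000
  k2 = f(0.070000, 1.980000) = 0.112266
  k3 = f(0.070000, 1.987859) = 0.112712
  k4 = f(0.140000, 1.995780) = 0.226321
  y ← 1.980000 + (0.14/6)·(k1 + 2k2 + 2k3 + k4) = 1.995780
y(0.14) ≈ 1.9958

1.9958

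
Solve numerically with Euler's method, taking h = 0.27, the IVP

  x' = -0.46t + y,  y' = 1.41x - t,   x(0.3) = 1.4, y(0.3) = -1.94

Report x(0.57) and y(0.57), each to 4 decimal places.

Euler on (x,y): x_{n+1} = x_n + h·x', y_{n+1} = y_n + h·y'.
0.300000: (1.400000, -1.940000); f=(-2.078000, 1.674000) → (0.838940, -1.488020)
(x(0.57), y(0.57)) ≈ (0.8389, -1.4880)

0.8389, -1.4880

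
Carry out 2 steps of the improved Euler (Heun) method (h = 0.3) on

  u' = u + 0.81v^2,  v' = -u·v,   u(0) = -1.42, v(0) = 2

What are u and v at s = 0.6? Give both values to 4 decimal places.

1.9737, 2.2240

Heun on (u,v): k1 = f(s_n, state_n); k2 = f(s_n + h, state_n + h·k1); state_{n+1} = state_n + (h/2)·(k1 + k2).
0.000000: (-1.420000, 2.000000)
  k1 = (1.820000, 2.840000)
  predictor → (-0.874000, 2.852000)
  k2 = (5.714462, 2.492648)
  → (-0.289831, 2.799897)
0.300000: (-0.289831, 2.799897)
  k1 = (6.060103, 0.811496)
  predictor → (1.528200, 3.043346)
  k2 = (9.030384, -4.650842)
  → (1.973742, 2.223995)
(u(0.6), v(0.6)) ≈ (1.9737, 2.2240)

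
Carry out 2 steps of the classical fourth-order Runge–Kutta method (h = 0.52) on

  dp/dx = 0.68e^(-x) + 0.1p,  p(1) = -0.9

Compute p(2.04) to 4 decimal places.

-0.8267

RK4: k1 = f(x_n, p_n); k2 = f(x_n + h/2, p_n + (h/2)·k1); k3 = f(x_n + h/2, p_n + (h/2)·k2); k4 = f(x_n + h, p_n + h·k3); p_{n+1} = p_n + (h/6)·(k1 + 2k2 + 2k3 + k4).
x=1.000000, p=-0.900000:
  k1 = f(1.000000, -0.900000) = 0.160158
  k2 = f(1.260000, -0.858359) = 0.107049
  k3 = f(1.260000, -0.872167) = 0.105668
  k4 = f(1.520000, -0.845053) = 0.064219
  p ← -0.900000 + (0.52/6)·(k1 + 2k2 + 2k3 + k4) = -0.843683
x=1.520000, p=-0.843683:
  k1 = f(1.520000, -0.843683) = 0.064356
  k2 = f(1.780000, -0.826951) = 0.031979
  k3 = f(1.780000, -0.835369) = 0.031137
  k4 = f(2.040000, -0.827492) = 0.005670
  p ← -0.843683 + (0.52/6)·(k1 + 2k2 + 2k3 + k4) = -0.826674
p(2.04) ≈ -0.8267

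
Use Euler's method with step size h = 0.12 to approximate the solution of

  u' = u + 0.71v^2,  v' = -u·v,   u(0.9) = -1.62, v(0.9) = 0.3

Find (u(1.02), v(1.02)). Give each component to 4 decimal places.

Euler on (u,v): u_{n+1} = u_n + h·u', v_{n+1} = v_n + h·v'.
0.900000: (-1.620000, 0.300000); f=(-1.556100, 0.486000) → (-1.806732, 0.358320)
(u(1.02), v(1.02)) ≈ (-1.8067, 0.3583)

-1.8067, 0.3583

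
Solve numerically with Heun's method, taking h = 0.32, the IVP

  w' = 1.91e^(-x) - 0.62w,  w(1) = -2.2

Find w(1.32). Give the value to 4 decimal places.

Heun: k1 = f(x_n, w_n); k2 = f(x_n + h, w_n + h·k1); w_{n+1} = w_n + (h/2)·(k1 + k2).
x=1.000000, w=-2.200000:
  k1 = f(1.000000, -2.200000) = 2.066650
  k2 = f(1.320000, -1.538672) = 1.464205
  w ← -2.200000 + (0.32/2)·(2.066650 + 1.464205) = -1.635063
w(1.32) ≈ -1.6351

-1.6351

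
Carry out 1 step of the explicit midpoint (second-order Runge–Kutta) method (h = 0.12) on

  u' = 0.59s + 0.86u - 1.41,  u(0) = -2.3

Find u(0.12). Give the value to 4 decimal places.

Midpoint: k1 = f(s_n, u_n); k2 = f(s_n + h/2, u_n + (h/2)·k1); u_{n+1} = u_n + h·k2.
s=0.000000, u=-2.300000:
  k1 = f(0.000000, -2.300000) = -3.388000
  k2 = f(0.060000, -2.503280) = -3.527421
  u ← -2.300000 + 0.12·(-3.527421) = -2.723290
u(0.12) ≈ -2.7233

-2.7233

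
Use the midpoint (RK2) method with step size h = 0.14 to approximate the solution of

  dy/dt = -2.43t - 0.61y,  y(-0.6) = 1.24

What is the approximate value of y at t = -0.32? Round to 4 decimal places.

Midpoint: k1 = f(t_n, y_n); k2 = f(t_n + h/2, y_n + (h/2)·k1); y_{n+1} = y_n + h·k2.
t=-0.600000, y=1.240000:
  k1 = f(-0.600000, 1.240000) = 0.701600
  k2 = f(-0.530000, 1.289112) = 0.501542
  y ← 1.240000 + 0.14·0.501542 = 1.310216
t=-0.460000, y=1.310216:
  k1 = f(-0.460000, 1.310216) = 0.318568
  k2 = f(-0.390000, 1.332516) = 0.134865
  y ← 1.310216 + 0.14·0.134865 = 1.329097
y(-0.32) ≈ 1.3291

1.3291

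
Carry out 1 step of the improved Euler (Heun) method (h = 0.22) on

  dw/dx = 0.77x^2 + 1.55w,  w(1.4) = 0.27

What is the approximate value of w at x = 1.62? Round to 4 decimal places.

0.8227

Heun: k1 = f(x_n, w_n); k2 = f(x_n + h, w_n + h·k1); w_{n+1} = w_n + (h/2)·(k1 + k2).
x=1.400000, w=0.270000:
  k1 = f(1.400000, 0.270000) = 1.927700
  k2 = f(1.620000, 0.694094) = 3.096634
  w ← 0.270000 + (0.22/2)·(1.927700 + 3.096634) = 0.822677
w(1.62) ≈ 0.8227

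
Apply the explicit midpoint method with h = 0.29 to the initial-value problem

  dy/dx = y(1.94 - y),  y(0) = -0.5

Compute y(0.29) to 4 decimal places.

-1.0137

Midpoint: k1 = f(x_n, y_n); k2 = f(x_n + h/2, y_n + (h/2)·k1); y_{n+1} = y_n + h·k2.
x=0.000000, y=-0.500000:
  k1 = f(0.000000, -0.500000) = -1.220000
  k2 = f(0.145000, -0.676900) = -1.771380
  y ← -0.500000 + 0.29·(-1.771380) = -1.013700
y(0.29) ≈ -1.0137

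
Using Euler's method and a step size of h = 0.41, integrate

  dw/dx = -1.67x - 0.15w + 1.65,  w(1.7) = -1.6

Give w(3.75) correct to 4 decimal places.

Euler: w_{n+1} = w_n + h·f(x_n, w_n).
x=1.700000, w=-1.600000: f=-0.949000 → w ← -1.600000 + 0.41·(-0.949000) = -1.989090
x=2.110000, w=-1.989090: f=-1.575337 → w ← -1.989090 + 0.41·(-1.575337) = -2.634978
x=2.520000, w=-2.634978: f=-2.163153 → w ← -2.634978 + 0.41·(-2.163153) = -3.521871
x=2.930000, w=-3.521871: f=-2.714819 → w ← -3.521871 + 0.41·(-2.714819) = -4.634947
x=3.340000, w=-4.634947: f=-3.232558 → w ← -4.634947 + 0.41·(-3.232558) = -5.960296
w(3.75) ≈ -5.9603

-5.9603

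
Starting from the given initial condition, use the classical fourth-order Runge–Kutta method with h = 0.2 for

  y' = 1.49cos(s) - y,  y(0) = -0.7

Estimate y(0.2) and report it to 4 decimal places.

RK4: k1 = f(s_n, y_n); k2 = f(s_n + h/2, y_n + (h/2)·k1); k3 = f(s_n + h/2, y_n + (h/2)·k2); k4 = f(s_n + h, y_n + h·k3); y_{n+1} = y_n + (h/6)·(k1 + 2k2 + 2k3 + k4).
s=0.000000, y=-0.700000:
  k1 = f(0.000000, -0.700000) = 2.190000
  k2 = f(0.100000, -0.481000) = 1.963556
  k3 = f(0.100000, -0.503644) = 1.986201
  k4 = f(0.200000, -0.302760) = 1.763059
  y ← -0.700000 + (0.2/6)·(k1 + 2k2 + 2k3 + k4) = -0.304914
y(0.2) ≈ -0.3049

-0.3049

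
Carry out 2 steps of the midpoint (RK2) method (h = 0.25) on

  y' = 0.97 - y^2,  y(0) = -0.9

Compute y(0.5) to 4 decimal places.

-0.7769

Midpoint: k1 = f(x_n, y_n); k2 = f(x_n + h/2, y_n + (h/2)·k1); y_{n+1} = y_n + h·k2.
x=0.000000, y=-0.900000:
  k1 = f(0.000000, -0.900000) = 0.160000
  k2 = f(0.125000, -0.880000) = 0.195600
  y ← -0.900000 + 0.25·0.195600 = -0.851100
x=0.250000, y=-0.851100:
  k1 = f(0.250000, -0.851100) = 0.245629
  k2 = f(0.375000, -0.820396) = 0.296950
  y ← -0.851100 + 0.25·0.296950 = -0.776863
y(0.5) ≈ -0.7769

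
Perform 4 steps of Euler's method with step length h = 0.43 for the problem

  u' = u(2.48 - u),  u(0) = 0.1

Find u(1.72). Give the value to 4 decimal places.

1.3202

Euler: u_{n+1} = u_n + h·f(x_n, u_n).
x=0.000000, u=0.100000: f=0.238000 → u ← 0.100000 + 0.43·0.238000 = 0.202340
x=0.430000, u=0.202340: f=0.460862 → u ← 0.202340 + 0.43·0.460862 = 0.400511
x=0.860000, u=0.400511: f=0.832857 → u ← 0.400511 + 0.43·0.832857 = 0.758639
x=1.290000, u=0.758639: f=1.305892 → u ← 0.758639 + 0.43·1.305892 = 1.320173
u(1.72) ≈ 1.3202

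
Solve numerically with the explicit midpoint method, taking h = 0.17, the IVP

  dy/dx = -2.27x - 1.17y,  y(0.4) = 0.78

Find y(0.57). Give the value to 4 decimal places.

Midpoint: k1 = f(x_n, y_n); k2 = f(x_n + h/2, y_n + (h/2)·k1); y_{n+1} = y_n + h·k2.
x=0.400000, y=0.780000:
  k1 = f(0.400000, 0.780000) = -1.820600
  k2 = f(0.485000, 0.625249) = -1.832491
  y ← 0.780000 + 0.17·(-1.832491) = 0.468476
y(0.57) ≈ 0.4685

0.4685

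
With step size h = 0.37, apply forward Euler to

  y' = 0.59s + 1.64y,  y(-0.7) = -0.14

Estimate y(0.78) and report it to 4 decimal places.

Euler: y_{n+1} = y_n + h·f(s_n, y_n).
s=-0.700000, y=-0.140000: f=-0.642600 → y ← -0.140000 + 0.37·(-0.642600) = -0.377762
s=-0.330000, y=-0.377762: f=-0.814230 → y ← -0.377762 + 0.37·(-0.814230) = -0.679027
s=0.040000, y=-0.679027: f=-1.090004 → y ← -0.679027 + 0.37·(-1.090004) = -1.082329
s=0.410000, y=-1.082329: f=-1.533119 → y ← -1.082329 + 0.37·(-1.533119) = -1.649583
y(0.78) ≈ -1.6496

-1.6496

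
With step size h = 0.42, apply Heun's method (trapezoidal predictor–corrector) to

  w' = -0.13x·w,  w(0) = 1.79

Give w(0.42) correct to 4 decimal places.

1.7695

Heun: k1 = f(x_n, w_n); k2 = f(x_n + h, w_n + h·k1); w_{n+1} = w_n + (h/2)·(k1 + k2).
x=0.000000, w=1.790000:
  k1 = f(0.000000, 1.790000) = 0.000000
  k2 = f(0.420000, 1.790000) = -0.097734
  w ← 1.790000 + (0.42/2)·(0.000000 + (-0.097734)) = 1.769476
w(0.42) ≈ 1.7695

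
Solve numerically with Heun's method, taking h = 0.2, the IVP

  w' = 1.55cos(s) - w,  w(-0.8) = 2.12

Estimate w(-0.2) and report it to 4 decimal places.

1.7801

Heun: k1 = f(s_n, w_n); k2 = f(s_n + h, w_n + h·k1); w_{n+1} = w_n + (h/2)·(k1 + k2).
s=-0.800000, w=2.120000:
  k1 = f(-0.800000, 2.120000) = -1.040105
  k2 = f(-0.600000, 1.911979) = -0.632709
  w ← 2.120000 + (0.2/2)·(-1.040105 + (-0.632709)) = 1.952719
s=-0.600000, w=1.952719:
  k1 = f(-0.600000, 1.952719) = -0.673448
  k2 = f(-0.400000, 1.818029) = -0.390384
  w ← 1.952719 + (0.2/2)·(-0.673448 + (-0.390384)) = 1.846335
s=-0.400000, w=1.846335:
  k1 = f(-0.400000, 1.846335) = -0.418691
  k2 = f(-0.200000, 1.762597) = -0.243494
  w ← 1.846335 + (0.2/2)·(-0.418691 + (-0.243494)) = 1.780117
w(-0.2) ≈ 1.7801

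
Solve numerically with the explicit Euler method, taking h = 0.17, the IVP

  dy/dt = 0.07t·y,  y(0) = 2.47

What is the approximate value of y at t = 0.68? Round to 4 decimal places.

2.5001

Euler: y_{n+1} = y_n + h·f(t_n, y_n).
t=0.000000, y=2.470000: f=0.000000 → y ← 2.470000 + 0.17·0.000000 = 2.470000
t=0.170000, y=2.470000: f=0.029393 → y ← 2.470000 + 0.17·0.029393 = 2.474997
t=0.340000, y=2.474997: f=0.058905 → y ← 2.474997 + 0.17·0.058905 = 2.485011
t=0.510000, y=2.485011: f=0.088715 → y ← 2.485011 + 0.17·0.088715 = 2.500092
y(0.68) ≈ 2.5001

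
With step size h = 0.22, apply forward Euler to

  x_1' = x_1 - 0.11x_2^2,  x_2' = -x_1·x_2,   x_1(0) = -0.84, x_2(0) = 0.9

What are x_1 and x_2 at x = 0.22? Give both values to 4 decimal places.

Euler on (x_1,x_2): x_1_{n+1} = x_1_n + h·x_1', x_2_{n+1} = x_2_n + h·x_2'.
0.000000: (-0.840000, 0.900000); f=(-0.929100, 0.756000) → (-1.044402, 1.066320)
(x_1(0.22), x_2(0.22)) ≈ (-1.0444, 1.0663)

-1.0444, 1.0663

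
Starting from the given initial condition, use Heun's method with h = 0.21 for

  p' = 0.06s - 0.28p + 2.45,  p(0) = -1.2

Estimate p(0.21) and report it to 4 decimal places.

Heun: k1 = f(s_n, p_n); k2 = f(s_n + h, p_n + h·k1); p_{n+1} = p_n + (h/2)·(k1 + k2).
s=0.000000, p=-1.200000:
  k1 = f(0.000000, -1.200000) = 2.786000
  k2 = f(0.210000, -0.614940) = 2.634783
  p ← -1.200000 + (0.21/2)·(2.786000 + 2.634783) = -0.630818
p(0.21) ≈ -0.6308

-0.6308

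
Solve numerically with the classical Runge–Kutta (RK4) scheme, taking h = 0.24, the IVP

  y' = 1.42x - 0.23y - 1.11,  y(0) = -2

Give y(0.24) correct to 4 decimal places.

RK4: k1 = f(x_n, y_n); k2 = f(x_n + h/2, y_n + (h/2)·k1); k3 = f(x_n + h/2, y_n + (h/2)·k2); k4 = f(x_n + h, y_n + h·k3); y_{n+1} = y_n + (h/6)·(k1 + 2k2 + 2k3 + k4).
x=0.000000, y=-2.000000:
  k1 = f(0.000000, -2.000000) = -0.650000
  k2 = f(0.120000, -2.078000) = -0.461660
  k3 = f(0.120000, -2.055399) = -0.466858
  k4 = f(0.240000, -2.112046) = -0.283429
  y ← -2.000000 + (0.24/6)·(k1 + 2k2 + 2k3 + k4) = -2.111619
y(0.24) ≈ -2.1116

-2.1116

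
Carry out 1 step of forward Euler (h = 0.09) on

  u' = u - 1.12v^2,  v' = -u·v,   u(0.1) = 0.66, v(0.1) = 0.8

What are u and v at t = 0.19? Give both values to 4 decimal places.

Euler on (u,v): u_{n+1} = u_n + h·u', v_{n+1} = v_n + h·v'.
0.100000: (0.660000, 0.800000); f=(-0.056800, -0.528000) → (0.654888, 0.752480)
(u(0.19), v(0.19)) ≈ (0.6549, 0.7525)

0.6549, 0.7525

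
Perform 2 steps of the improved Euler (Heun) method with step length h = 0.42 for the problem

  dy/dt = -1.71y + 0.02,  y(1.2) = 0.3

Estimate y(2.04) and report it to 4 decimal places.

0.0957

Heun: k1 = f(t_n, y_n); k2 = f(t_n + h, y_n + h·k1); y_{n+1} = y_n + (h/2)·(k1 + k2).
t=1.200000, y=0.300000:
  k1 = f(1.200000, 0.300000) = -0.493000
  k2 = f(1.620000, 0.092940) = -0.138927
  y ← 0.300000 + (0.42/2)·(-0.493000 + (-0.138927)) = 0.167295
t=1.620000, y=0.167295:
  k1 = f(1.620000, 0.167295) = -0.266075
  k2 = f(2.040000, 0.055544) = -0.074980
  y ← 0.167295 + (0.42/2)·(-0.266075 + (-0.074980)) = 0.095674
y(2.04) ≈ 0.0957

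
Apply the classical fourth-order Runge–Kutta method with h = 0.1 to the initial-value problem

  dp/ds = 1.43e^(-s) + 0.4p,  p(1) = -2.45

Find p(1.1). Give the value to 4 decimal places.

-2.4989

RK4: k1 = f(s_n, p_n); k2 = f(s_n + h/2, p_n + (h/2)·k1); k3 = f(s_n + h/2, p_n + (h/2)·k2); k4 = f(s_n + h, p_n + h·k3); p_{n+1} = p_n + (h/6)·(k1 + 2k2 + 2k3 + k4).
s=1.000000, p=-2.450000:
  k1 = f(1.000000, -2.450000) = -0.453932
  k2 = f(1.050000, -2.472697) = -0.488668
  k3 = f(1.050000, -2.474433) = -0.489362
  k4 = f(1.100000, -2.498936) = -0.523569
  p ← -2.450000 + (0.1/6)·(k1 + 2k2 + 2k3 + k4) = -2.498893
p(1.1) ≈ -2.4989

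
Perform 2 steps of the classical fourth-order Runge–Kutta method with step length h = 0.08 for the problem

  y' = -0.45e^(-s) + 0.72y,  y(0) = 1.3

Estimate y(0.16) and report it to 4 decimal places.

RK4: k1 = f(s_n, y_n); k2 = f(s_n + h/2, y_n + (h/2)·k1); k3 = f(s_n + h/2, y_n + (h/2)·k2); k4 = f(s_n + h, y_n + h·k3); y_{n+1} = y_n + (h/6)·(k1 + 2k2 + 2k3 + k4).
s=0.000000, y=1.300000:
  k1 = f(0.000000, 1.300000) = 0.486000
  k2 = f(0.040000, 1.319440) = 0.517642
  k3 = f(0.040000, 1.320706) = 0.518553
  k4 = f(0.080000, 1.341484) = 0.550466
  y ← 1.300000 + (0.08/6)·(k1 + 2k2 + 2k3 + k4) = 1.341451
s=0.080000, y=1.341451:
  k1 = f(0.080000, 1.341451) = 0.550443
  k2 = f(0.120000, 1.363469) = 0.582584
  k3 = f(0.120000, 1.364755) = 0.583509
  k4 = f(0.160000, 1.388132) = 0.615990
  y ← 1.341451 + (0.08/6)·(k1 + 2k2 + 2k3 + k4) = 1.388100
y(0.16) ≈ 1.3881

1.3881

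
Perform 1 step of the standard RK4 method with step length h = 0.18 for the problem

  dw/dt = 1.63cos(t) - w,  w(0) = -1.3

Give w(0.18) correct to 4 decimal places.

RK4: k1 = f(t_n, w_n); k2 = f(t_n + h/2, w_n + (h/2)·k1); k3 = f(t_n + h/2, w_n + (h/2)·k2); k4 = f(t_n + h, w_n + h·k3); w_{n+1} = w_n + (h/6)·(k1 + 2k2 + 2k3 + k4).
t=0.000000, w=-1.300000:
  k1 = f(0.000000, -1.300000) = 2.930000
  k2 = f(0.090000, -1.036300) = 2.659703
  k3 = f(0.090000, -1.060627) = 2.684030
  k4 = f(0.180000, -0.816875) = 2.420540
  w ← -1.300000 + (0.18/6)·(k1 + 2k2 + 2k3 + k4) = -0.818860
w(0.18) ≈ -0.8189

-0.8189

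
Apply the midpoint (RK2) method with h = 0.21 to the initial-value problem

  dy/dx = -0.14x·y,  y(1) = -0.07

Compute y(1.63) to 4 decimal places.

Midpoint: k1 = f(x_n, y_n); k2 = f(x_n + h/2, y_n + (h/2)·k1); y_{n+1} = y_n + h·k2.
x=1.000000, y=-0.070000:
  k1 = f(1.000000, -0.070000) = 0.009800
  k2 = f(1.105000, -0.068971) = 0.010670
  y ← -0.070000 + 0.21·0.010670 = -0.067759
x=1.210000, y=-0.067759:
  k1 = f(1.210000, -0.067759) = 0.011478
  k2 = f(1.315000, -0.066554) = 0.012253
  y ← -0.067759 + 0.21·0.012253 = -0.065186
x=1.420000, y=-0.065186:
  k1 = f(1.420000, -0.065186) = 0.012959
  k2 = f(1.525000, -0.063826) = 0.013627
  y ← -0.065186 + 0.21·0.013627 = -0.062325
y(1.63) ≈ -0.0623

-0.0623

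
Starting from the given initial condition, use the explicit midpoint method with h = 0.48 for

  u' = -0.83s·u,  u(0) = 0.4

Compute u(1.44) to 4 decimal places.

0.1643

Midpoint: k1 = f(s_n, u_n); k2 = f(s_n + h/2, u_n + (h/2)·k1); u_{n+1} = u_n + h·k2.
s=0.000000, u=0.400000:
  k1 = f(0.000000, 0.400000) = 0.000000
  k2 = f(0.240000, 0.400000) = -0.079680
  u ← 0.400000 + 0.48·(-0.079680) = 0.361754
s=0.480000, u=0.361754:
  k1 = f(0.480000, 0.361754) = -0.144123
  k2 = f(0.720000, 0.327164) = -0.195513
  u ← 0.361754 + 0.48·(-0.195513) = 0.267907
s=0.960000, u=0.267907:
  k1 = f(0.960000, 0.267907) = -0.213468
  k2 = f(1.200000, 0.216675) = -0.215808
  u ← 0.267907 + 0.48·(-0.215808) = 0.164319
u(1.44) ≈ 0.1643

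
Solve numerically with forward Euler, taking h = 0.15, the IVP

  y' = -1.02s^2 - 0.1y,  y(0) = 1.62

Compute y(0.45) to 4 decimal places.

1.5310

Euler: y_{n+1} = y_n + h·f(s_n, y_n).
s=0.000000, y=1.620000: f=-0.162000 → y ← 1.620000 + 0.15·(-0.162000) = 1.595700
s=0.150000, y=1.595700: f=-0.182520 → y ← 1.595700 + 0.15·(-0.182520) = 1.568322
s=0.300000, y=1.568322: f=-0.248632 → y ← 1.568322 + 0.15·(-0.248632) = 1.531027
y(0.45) ≈ 1.5310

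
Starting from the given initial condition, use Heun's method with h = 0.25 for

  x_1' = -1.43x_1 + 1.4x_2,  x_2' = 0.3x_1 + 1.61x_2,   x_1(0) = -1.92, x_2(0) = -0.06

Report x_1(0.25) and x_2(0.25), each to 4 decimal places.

Heun on (x_1,x_2): k1 = f(x_n, state_n); k2 = f(x_n + h, state_n + h·k1); state_{n+1} = state_n + (h/2)·(k1 + k2).
0.000000: (-1.920000, -0.060000)
  k1 = (2.661600, -0.672600)
  predictor → (-1.254600, -0.228150)
  k2 = (1.474668, -0.743702)
  → (-1.402967, -0.237038)
(x_1(0.25), x_2(0.25)) ≈ (-1.4030, -0.2370)

-1.4030, -0.2370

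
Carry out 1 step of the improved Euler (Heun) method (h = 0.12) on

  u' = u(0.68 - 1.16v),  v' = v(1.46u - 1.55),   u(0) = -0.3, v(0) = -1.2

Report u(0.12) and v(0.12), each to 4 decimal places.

-0.3764, -0.9419

Heun on (u,v): k1 = f(t_n, state_n); k2 = f(t_n + h, state_n + h·k1); state_{n+1} = state_n + (h/2)·(k1 + k2).
0.000000: (-0.300000, -1.200000)
  k1 = (-0.621600, 2.385600)
  predictor → (-0.374592, -0.913728)
  k2 = (-0.651762, 1.916000)
  → (-0.376402, -0.941904)
(u(0.12), v(0.12)) ≈ (-0.3764, -0.9419)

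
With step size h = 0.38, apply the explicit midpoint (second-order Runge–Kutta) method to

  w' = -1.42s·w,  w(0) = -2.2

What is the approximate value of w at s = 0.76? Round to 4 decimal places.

-1.4294

Midpoint: k1 = f(s_n, w_n); k2 = f(s_n + h/2, w_n + (h/2)·k1); w_{n+1} = w_n + h·k2.
s=0.000000, w=-2.200000:
  k1 = f(0.000000, -2.200000) = 0.000000
  k2 = f(0.190000, -2.200000) = 0.593560
  w ← -2.200000 + 0.38·0.593560 = -1.974447
s=0.380000, w=-1.974447:
  k1 = f(0.380000, -1.974447) = 1.065412
  k2 = f(0.570000, -1.772019) = 1.434272
  w ← -1.974447 + 0.38·1.434272 = -1.429424
w(0.76) ≈ -1.4294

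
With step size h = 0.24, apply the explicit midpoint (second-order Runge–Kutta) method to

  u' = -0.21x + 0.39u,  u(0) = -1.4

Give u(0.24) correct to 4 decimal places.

-1.5432

Midpoint: k1 = f(x_n, u_n); k2 = f(x_n + h/2, u_n + (h/2)·k1); u_{n+1} = u_n + h·k2.
x=0.000000, u=-1.400000:
  k1 = f(0.000000, -1.400000) = -0.546000
  k2 = f(0.120000, -1.465520) = -0.596753
  u ← -1.400000 + 0.24·(-0.596753) = -1.543221
u(0.24) ≈ -1.5432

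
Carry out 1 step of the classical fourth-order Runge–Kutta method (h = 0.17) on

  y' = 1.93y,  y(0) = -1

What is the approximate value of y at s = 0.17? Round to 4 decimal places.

RK4: k1 = f(s_n, y_n); k2 = f(s_n + h/2, y_n + (h/2)·k1); k3 = f(s_n + h/2, y_n + (h/2)·k2); k4 = f(s_n + h, y_n + h·k3); y_{n+1} = y_n + (h/6)·(k1 + 2k2 + 2k3 + k4).
s=0.000000, y=-1.000000:
  k1 = f(0.000000, -1.000000) = -1.930000
  k2 = f(0.085000, -1.164050) = -2.246617
  k3 = f(0.085000, -1.190962) = -2.298557
  k4 = f(0.170000, -1.390755) = -2.684157
  y ← -1.000000 + (0.17/6)·(k1 + 2k2 + 2k3 + k4) = -1.388294
y(0.17) ≈ -1.3883

-1.3883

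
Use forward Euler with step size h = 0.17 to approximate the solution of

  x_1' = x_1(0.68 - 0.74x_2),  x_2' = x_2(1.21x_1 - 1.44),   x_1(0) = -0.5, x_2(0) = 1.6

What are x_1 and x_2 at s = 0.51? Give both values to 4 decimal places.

Euler on (x_1,x_2): x_1_{n+1} = x_1_n + h·x_1', x_2_{n+1} = x_2_n + h·x_2'.
0.000000: (-0.500000, 1.600000); f=(0.252000, -3.272000) → (-0.457160, 1.043760)
0.170000: (-0.457160, 1.043760); f=(0.042234, -2.080384) → (-0.449980, 0.690095)
0.340000: (-0.449980, 0.690095); f=(-0.076195, -1.369476) → (-0.462933, 0.457284)
(x_1(0.51), x_2(0.51)) ≈ (-0.4629, 0.4573)

-0.4629, 0.4573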